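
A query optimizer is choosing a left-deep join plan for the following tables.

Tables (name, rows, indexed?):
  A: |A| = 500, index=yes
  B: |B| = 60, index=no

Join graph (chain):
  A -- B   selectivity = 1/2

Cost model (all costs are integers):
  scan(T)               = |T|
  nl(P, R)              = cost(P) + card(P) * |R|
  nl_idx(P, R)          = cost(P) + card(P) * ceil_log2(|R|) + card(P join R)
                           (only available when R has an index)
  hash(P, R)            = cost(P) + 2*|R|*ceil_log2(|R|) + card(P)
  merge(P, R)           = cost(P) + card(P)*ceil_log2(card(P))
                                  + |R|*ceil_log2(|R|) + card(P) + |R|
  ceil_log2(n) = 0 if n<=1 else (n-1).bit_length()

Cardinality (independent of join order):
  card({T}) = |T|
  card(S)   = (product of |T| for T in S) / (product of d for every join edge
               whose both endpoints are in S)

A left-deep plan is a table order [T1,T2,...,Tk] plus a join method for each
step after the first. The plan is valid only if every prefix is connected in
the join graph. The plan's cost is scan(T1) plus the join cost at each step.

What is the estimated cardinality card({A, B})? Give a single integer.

Tables in S: A(500), B(60)
Edges inside S: A-B(d=2)
numerator = 500 * 60 = 30000
denominator = 2 = 2
card(S) = 30000 / 2 = 15000

15000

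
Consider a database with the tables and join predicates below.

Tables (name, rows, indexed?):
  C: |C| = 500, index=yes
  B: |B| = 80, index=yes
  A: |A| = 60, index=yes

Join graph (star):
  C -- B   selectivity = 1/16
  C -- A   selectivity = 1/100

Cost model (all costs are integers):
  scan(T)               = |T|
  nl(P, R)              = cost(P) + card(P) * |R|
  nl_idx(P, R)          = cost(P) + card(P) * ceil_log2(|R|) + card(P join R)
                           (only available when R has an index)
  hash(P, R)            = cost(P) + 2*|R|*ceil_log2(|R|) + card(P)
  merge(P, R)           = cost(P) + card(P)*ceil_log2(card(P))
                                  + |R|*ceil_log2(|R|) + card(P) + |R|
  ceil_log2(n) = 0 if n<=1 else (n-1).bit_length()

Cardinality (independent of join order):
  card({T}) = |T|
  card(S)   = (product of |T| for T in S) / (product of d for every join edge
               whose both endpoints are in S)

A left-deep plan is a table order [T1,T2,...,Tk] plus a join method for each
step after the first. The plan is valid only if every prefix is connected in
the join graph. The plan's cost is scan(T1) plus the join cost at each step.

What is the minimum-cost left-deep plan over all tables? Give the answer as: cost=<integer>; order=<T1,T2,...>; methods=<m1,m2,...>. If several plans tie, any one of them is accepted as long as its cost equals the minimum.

cost=2320; order=A,C,B; methods=nl_idx,hash

Selinger DP (subsets sized 1..n):
  {C}: scan cost=500, card=500
  {B}: scan cost=80, card=80
  {A}: scan cost=60, card=60
  {BC}: card=2500; try (B,hash)→2120, (C,nl_idx)→3300, (C,merge)→5720, (B,merge)→6140, (B,nl_idx)→6500, (C,hash)→9160 …(+2); best=2120 via (B,hash)
  {AC}: card=300; try (C,nl_idx)→900, (A,hash)→1720, (A,nl_idx)→3800, (C,merge)→5480, (A,merge)→5920, (C,hash)→9120 …(+2); best=900 via (C,nl_idx)
  {ABC}: card=1500; try (B,hash)→2320, (B,nl_idx)→4500, (B,merge)→4540, (A,hash)→5340, (A,nl_idx)→18620, (B,nl)→24900 …(+2); best=2320 via (B,hash)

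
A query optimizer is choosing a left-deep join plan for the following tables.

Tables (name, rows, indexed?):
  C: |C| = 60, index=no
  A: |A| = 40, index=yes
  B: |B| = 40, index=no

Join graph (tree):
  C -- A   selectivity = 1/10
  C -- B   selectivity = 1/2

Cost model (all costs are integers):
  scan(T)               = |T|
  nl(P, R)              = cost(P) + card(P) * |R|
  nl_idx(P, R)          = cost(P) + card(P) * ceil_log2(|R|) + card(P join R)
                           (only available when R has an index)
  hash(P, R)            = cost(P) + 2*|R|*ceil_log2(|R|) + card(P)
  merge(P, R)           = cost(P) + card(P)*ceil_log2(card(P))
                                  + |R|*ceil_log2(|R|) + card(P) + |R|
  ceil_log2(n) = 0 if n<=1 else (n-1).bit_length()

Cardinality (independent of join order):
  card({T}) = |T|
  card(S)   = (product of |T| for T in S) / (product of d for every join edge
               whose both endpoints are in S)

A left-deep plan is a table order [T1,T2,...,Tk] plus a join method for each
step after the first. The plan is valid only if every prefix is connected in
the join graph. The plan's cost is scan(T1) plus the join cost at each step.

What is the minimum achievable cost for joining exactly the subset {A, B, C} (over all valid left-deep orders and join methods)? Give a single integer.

Selinger DP over subsets of {A,B,C}:
  {C}: scan cost=60, card=60
  {A}: scan cost=40, card=40
  {B}: scan cost=40, card=40
  {AC}: card=240; try (A,hash)→600, (A,nl_idx)→660, (C,merge)→740, (A,merge)→760, (C,hash)→800, (C,nl)→2440 …(+1); best=600 via (A,hash)
  {BC}: card=1200; try (B,hash)→600, (C,merge)→740, (B,merge)→760, (C,hash)→800, (C,nl)→2440, (B,nl)→2460; best=600 via (B,hash)
  {ABC}: card=4800; try (B,hash)→1320, (A,hash)→2280, (B,merge)→3040, (B,nl)→10200, (A,nl_idx)→12600, (A,merge)→15280 …(+1); best=1320 via (B,hash)

1320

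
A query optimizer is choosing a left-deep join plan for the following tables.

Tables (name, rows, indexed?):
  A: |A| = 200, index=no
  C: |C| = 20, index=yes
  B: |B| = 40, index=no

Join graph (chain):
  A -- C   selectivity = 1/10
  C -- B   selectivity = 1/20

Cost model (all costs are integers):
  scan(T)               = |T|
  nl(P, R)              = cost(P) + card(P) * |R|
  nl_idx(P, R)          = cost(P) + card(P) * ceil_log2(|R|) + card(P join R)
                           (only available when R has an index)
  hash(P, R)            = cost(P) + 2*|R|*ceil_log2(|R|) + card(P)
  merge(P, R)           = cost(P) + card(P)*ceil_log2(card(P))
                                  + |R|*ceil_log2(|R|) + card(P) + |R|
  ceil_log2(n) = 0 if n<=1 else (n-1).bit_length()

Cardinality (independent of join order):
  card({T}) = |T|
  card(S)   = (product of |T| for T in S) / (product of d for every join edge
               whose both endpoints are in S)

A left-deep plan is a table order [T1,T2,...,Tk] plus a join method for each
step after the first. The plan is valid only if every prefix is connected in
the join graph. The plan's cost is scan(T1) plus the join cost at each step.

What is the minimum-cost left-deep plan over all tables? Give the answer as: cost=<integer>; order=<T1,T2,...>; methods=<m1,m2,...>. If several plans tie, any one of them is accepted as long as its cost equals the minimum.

cost=1480; order=A,C,B; methods=hash,hash

Selinger DP (subsets sized 1..n):
  {A}: scan cost=200, card=200
  {C}: scan cost=20, card=20
  {B}: scan cost=40, card=40
  {AC}: card=400; try (C,hash)→600, (C,nl_idx)→1600, (A,merge)→1940, (C,merge)→2120, (A,hash)→3240, (A,nl)→4020 …(+1); best=600 via (C,hash)
  {BC}: card=40; try (C,hash)→280, (C,nl_idx)→280, (B,merge)→420, (C,merge)→440, (B,hash)→520, (B,nl)→820 …(+1); best=280 via (C,hash)
  {ABC}: card=800; try (B,hash)→1480, (A,merge)→2360, (A,hash)→3520, (B,merge)→4880, (A,nl)→8280, (B,nl)→16600; best=1480 via (B,hash)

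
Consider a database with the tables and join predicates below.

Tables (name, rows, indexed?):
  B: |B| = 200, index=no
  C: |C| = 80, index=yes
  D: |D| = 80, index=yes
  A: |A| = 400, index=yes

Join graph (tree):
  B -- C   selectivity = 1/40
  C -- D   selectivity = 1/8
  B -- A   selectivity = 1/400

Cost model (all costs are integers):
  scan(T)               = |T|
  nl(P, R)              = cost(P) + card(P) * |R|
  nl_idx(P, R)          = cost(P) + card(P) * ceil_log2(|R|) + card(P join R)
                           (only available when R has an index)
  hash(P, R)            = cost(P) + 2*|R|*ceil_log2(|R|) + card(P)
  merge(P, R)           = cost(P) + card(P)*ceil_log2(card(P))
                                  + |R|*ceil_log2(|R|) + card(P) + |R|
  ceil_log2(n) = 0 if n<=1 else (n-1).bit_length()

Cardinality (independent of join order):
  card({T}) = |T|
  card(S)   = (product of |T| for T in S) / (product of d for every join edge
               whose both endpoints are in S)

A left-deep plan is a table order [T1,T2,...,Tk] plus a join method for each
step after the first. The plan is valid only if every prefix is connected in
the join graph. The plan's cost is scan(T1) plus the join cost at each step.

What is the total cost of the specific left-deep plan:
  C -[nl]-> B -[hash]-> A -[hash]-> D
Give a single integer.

step 1: scan C: cost=80, card=80
step 2: join B via nl
    card(P join B) = 80*200/(40) = 400
    cost = 80 + 80*200 = 16080
step 3: join A via hash
    card(P join A) = 400*400/(400) = 400
    cost = 16080 + 2*400*9 + 400 = 23680
step 4: join D via hash
    card(P join D) = 400*80/(8) = 4000
    cost = 23680 + 2*80*7 + 400 = 25200

25200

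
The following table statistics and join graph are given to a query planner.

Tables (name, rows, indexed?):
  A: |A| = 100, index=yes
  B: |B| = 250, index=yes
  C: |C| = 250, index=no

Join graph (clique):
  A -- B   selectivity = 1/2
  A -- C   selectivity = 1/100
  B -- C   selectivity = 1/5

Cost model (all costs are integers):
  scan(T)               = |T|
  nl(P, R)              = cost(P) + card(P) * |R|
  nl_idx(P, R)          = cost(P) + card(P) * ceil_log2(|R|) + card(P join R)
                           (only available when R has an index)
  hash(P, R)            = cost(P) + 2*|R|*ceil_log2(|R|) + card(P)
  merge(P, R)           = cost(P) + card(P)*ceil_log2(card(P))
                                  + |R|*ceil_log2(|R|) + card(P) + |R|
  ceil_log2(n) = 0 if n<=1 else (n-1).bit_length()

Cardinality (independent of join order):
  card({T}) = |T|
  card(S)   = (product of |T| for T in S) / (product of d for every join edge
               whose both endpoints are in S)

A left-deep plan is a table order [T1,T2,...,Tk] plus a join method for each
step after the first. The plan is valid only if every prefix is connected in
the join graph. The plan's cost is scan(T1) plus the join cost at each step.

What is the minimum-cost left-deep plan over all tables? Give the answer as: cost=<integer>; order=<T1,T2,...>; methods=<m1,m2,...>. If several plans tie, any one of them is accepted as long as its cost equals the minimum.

Selinger DP (subsets sized 1..n):
  {A}: scan cost=100, card=100
  {B}: scan cost=250, card=250
  {C}: scan cost=250, card=250
  {AB}: card=12500; try (A,hash)→1900, (B,merge)→3150, (A,merge)→3300, (B,hash)→4200, (B,nl_idx)→13400, (A,nl_idx)→14500 …(+2); best=1900 via (A,hash)
  {AC}: card=250; try (A,hash)→1900, (A,nl_idx)→2250, (C,merge)→3150, (A,merge)→3300, (C,hash)→4200, (C,nl)→25100 …(+1); best=1900 via (A,hash)
  {BC}: card=12500; try (C,hash)→4500, (B,hash)→4500, (C,merge)→4750, (B,merge)→4750, (B,nl_idx)→14750, (C,nl)→62750 …(+1); best=4500 via (C,hash)
  {ABC}: card=6250; try (B,hash)→6150, (B,merge)→6400, (B,nl_idx)→10150, (C,hash)→18400, (A,hash)→18400, (B,nl)→64400 …(+5); best=6150 via (B,hash)

cost=6150; order=C,A,B; methods=hash,hash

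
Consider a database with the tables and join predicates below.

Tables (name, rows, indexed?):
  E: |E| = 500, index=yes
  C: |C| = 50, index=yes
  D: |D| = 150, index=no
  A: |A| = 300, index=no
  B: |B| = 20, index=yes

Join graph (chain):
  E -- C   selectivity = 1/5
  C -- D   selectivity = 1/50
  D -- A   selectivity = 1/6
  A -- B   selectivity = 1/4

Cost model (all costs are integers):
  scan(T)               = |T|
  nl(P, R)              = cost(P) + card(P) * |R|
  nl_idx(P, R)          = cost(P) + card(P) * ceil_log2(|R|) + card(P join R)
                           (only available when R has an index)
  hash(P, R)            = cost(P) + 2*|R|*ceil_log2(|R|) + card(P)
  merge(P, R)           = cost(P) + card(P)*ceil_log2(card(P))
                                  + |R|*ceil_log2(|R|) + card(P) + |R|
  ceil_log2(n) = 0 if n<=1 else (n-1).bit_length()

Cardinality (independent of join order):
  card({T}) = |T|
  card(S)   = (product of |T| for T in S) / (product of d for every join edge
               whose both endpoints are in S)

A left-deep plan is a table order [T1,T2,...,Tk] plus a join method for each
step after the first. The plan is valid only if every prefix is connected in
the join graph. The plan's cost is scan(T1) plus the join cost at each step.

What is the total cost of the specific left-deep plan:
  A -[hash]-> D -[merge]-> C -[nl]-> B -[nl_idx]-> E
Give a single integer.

step 1: scan A: cost=300, card=300
step 2: join D via hash
    card(P join D) = 300*150/(6) = 7500
    cost = 300 + 2*150*8 + 300 = 3000
step 3: join C via merge
    card(P join C) = 7500*50/(50) = 7500
    cost = 3000 + 7500*13 + 50*6 + 7500 + 50 = 108350
step 4: join B via nl
    card(P join B) = 7500*20/(4) = 37500
    cost = 108350 + 7500*20 = 258350
step 5: join E via nl_idx
    card(P join E) = 37500*500/(5) = 3750000
    cost = 258350 + 37500*9 + 3750000 = 4345850

4345850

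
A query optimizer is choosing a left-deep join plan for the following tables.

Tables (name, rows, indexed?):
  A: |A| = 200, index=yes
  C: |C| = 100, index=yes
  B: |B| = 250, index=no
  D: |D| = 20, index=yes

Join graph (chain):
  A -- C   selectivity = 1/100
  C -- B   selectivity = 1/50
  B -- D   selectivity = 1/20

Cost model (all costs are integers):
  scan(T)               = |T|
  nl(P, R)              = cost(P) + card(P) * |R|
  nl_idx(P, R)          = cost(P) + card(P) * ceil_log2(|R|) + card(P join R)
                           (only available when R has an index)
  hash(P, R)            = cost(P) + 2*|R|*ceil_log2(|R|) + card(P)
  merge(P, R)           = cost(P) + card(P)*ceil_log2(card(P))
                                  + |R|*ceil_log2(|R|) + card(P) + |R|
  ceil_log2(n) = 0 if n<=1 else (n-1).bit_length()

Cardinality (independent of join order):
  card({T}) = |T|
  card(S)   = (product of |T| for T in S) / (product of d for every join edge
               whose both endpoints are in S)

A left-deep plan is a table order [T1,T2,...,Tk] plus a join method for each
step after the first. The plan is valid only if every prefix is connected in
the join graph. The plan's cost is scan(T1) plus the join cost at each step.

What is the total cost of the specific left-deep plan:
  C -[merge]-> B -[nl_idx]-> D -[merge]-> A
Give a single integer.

step 1: scan C: cost=100, card=100
step 2: join B via merge
    card(P join B) = 100*250/(50) = 500
    cost = 100 + 100*7 + 250*8 + 100 + 250 = 3150
step 3: join D via nl_idx
    card(P join D) = 500*20/(20) = 500
    cost = 3150 + 500*5 + 500 = 6150
step 4: join A via merge
    card(P join A) = 500*200/(100) = 1000
    cost = 6150 + 500*9 + 200*8 + 500 + 200 = 12950

12950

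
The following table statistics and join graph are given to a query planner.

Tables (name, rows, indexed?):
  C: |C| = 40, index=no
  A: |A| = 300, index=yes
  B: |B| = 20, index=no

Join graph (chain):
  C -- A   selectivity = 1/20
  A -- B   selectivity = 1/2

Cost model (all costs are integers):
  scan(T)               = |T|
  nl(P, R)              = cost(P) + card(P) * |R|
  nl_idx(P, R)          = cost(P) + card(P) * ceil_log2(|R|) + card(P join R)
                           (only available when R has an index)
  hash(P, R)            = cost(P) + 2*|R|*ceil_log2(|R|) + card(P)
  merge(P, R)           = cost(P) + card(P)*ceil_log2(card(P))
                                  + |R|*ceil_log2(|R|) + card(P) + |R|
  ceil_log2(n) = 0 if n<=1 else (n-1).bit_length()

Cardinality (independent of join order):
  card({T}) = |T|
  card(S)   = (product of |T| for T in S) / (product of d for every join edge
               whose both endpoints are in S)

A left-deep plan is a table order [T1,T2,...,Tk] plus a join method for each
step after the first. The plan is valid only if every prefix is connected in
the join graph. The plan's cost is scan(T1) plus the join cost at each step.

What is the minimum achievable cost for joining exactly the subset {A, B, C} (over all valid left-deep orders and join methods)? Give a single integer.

1800

Selinger DP over subsets of {A,B,C}:
  {C}: scan cost=40, card=40
  {A}: scan cost=300, card=300
  {B}: scan cost=20, card=20
  {AC}: card=600; try (A,nl_idx)→1000, (C,hash)→1080, (A,merge)→3320, (C,merge)→3580, (A,hash)→5480, (A,nl)→12040 …(+1); best=1000 via (A,nl_idx)
  {AB}: card=3000; try (B,hash)→800, (A,merge)→3140, (A,nl_idx)→3200, (B,merge)→3420, (A,hash)→5440, (A,nl)→6020 …(+1); best=800 via (B,hash)
  {ABC}: card=6000; try (B,hash)→1800, (C,hash)→4280, (B,merge)→7720, (B,nl)→13000, (C,merge)→40080, (C,nl)→120800; best=1800 via (B,hash)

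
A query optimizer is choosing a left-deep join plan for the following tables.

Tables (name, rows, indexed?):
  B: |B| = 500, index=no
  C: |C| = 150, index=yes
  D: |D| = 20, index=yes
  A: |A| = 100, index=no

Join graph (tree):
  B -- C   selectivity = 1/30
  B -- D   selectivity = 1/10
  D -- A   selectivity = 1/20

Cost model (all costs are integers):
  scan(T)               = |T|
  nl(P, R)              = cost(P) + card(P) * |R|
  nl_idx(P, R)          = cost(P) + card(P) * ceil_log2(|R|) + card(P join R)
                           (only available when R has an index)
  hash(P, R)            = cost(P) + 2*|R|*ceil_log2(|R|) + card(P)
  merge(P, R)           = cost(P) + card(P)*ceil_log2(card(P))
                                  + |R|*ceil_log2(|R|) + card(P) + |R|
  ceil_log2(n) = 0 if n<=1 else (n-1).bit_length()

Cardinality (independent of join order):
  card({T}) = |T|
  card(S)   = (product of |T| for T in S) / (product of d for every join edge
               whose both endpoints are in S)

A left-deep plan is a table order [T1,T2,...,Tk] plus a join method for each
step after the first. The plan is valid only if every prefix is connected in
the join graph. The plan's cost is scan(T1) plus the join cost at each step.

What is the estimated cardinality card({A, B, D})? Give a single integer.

5000

Tables in S: A(100), B(500), D(20)
Edges inside S: B-D(d=10), D-A(d=20)
numerator = 100 * 500 * 20 = 1000000
denominator = 10 * 20 = 200
card(S) = 1000000 / 200 = 5000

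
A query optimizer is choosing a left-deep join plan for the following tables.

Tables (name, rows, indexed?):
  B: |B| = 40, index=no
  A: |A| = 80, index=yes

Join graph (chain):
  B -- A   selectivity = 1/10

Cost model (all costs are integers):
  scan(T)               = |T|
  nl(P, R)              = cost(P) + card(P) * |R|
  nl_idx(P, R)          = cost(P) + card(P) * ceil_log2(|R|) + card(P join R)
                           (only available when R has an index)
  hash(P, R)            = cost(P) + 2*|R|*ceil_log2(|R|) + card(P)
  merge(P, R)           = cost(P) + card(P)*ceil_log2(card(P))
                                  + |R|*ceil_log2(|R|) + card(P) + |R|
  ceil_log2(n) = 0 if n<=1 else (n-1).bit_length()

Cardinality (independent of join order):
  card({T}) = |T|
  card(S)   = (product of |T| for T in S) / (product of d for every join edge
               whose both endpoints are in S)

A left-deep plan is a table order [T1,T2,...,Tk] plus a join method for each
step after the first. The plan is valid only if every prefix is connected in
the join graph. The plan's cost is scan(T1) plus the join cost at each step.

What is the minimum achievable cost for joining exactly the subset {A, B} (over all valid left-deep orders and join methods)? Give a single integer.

Selinger DP over subsets of {A,B}:
  {B}: scan cost=40, card=40
  {A}: scan cost=80, card=80
  {AB}: card=320; try (B,hash)→640, (A,nl_idx)→640, (A,merge)→960, (B,merge)→1000, (A,hash)→1200, (A,nl)→3240 …(+1); best=640 via (B,hash)

640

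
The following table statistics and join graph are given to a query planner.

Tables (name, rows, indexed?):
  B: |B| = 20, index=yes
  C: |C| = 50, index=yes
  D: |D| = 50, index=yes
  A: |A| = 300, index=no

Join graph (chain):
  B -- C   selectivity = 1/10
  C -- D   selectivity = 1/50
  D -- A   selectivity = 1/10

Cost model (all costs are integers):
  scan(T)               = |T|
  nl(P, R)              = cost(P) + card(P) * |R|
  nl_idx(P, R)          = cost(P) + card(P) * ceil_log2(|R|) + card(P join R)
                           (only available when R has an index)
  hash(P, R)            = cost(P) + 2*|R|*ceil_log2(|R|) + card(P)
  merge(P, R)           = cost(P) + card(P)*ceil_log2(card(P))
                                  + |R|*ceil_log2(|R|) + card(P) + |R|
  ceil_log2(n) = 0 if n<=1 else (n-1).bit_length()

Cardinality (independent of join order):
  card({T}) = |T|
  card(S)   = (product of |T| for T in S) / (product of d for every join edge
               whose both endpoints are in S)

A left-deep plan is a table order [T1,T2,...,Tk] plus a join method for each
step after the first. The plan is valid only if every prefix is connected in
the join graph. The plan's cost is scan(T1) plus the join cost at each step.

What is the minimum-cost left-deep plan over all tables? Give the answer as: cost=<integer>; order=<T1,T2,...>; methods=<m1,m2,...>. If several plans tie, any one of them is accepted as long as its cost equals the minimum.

Selinger DP (subsets sized 1..n):
  {B}: scan cost=20, card=20
  {C}: scan cost=50, card=50
  {D}: scan cost=50, card=50
  {A}: scan cost=300, card=300
  {BC}: card=100; try (C,nl_idx)→240, (B,hash)→300, (B,nl_idx)→400, (C,merge)→490, (B,merge)→520, (C,hash)→640 …(+2); best=240 via (C,nl_idx)
  {CD}: card=50; try (D,nl_idx)→400, (C,nl_idx)→400, (D,hash)→700, (C,hash)→700, (D,merge)→750, (C,merge)→750 …(+2); best=400 via (D,nl_idx)
  {AD}: card=1500; try (D,hash)→1200, (A,merge)→3400, (D,nl_idx)→3600, (D,merge)→3650, (A,hash)→5500, (A,nl)→15050 …(+1); best=1200 via (D,hash)
  {BCD}: card=100; try (B,hash)→650, (B,nl_idx)→750, (B,merge)→870, (D,hash)→940, (D,nl_idx)→940, (D,merge)→1390 …(+2); best=650 via (B,hash)
  {ACD}: card=1500; try (C,hash)→3300, (A,merge)→3750, (A,hash)→5850, (C,nl_idx)→11700, (A,nl)→15400, (C,merge)→19550 …(+1); best=3300 via (C,hash)
  {ABCD}: card=3000; try (A,merge)→4450, (B,hash)→5000, (A,hash)→6150, (B,nl_idx)→13800, (B,merge)→21420, (A,nl)→30650 …(+1); best=4450 via (A,merge)

cost=4450; order=C,D,B,A; methods=nl_idx,hash,merge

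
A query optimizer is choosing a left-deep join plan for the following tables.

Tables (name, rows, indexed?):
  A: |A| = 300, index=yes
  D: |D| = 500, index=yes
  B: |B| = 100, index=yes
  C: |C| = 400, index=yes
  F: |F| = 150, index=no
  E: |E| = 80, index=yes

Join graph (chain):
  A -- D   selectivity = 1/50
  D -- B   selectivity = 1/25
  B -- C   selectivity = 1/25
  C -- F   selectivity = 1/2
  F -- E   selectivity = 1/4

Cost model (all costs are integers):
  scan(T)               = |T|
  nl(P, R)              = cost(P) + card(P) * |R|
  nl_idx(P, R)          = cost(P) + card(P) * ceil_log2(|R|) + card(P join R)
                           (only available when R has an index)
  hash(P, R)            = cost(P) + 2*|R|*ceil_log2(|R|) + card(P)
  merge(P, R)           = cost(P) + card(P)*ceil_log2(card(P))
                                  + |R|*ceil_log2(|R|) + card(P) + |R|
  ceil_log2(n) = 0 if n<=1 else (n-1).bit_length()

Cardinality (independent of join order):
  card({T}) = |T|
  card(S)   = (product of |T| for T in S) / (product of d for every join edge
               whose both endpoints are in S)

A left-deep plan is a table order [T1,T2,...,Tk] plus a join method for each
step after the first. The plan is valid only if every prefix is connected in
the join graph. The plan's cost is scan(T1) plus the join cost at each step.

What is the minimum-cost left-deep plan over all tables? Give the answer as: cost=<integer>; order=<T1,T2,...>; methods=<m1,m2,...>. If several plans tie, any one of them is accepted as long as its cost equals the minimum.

Selinger DP (subsets sized 1..n):
  {A}: scan cost=300, card=300
  {D}: scan cost=500, card=500
  {B}: scan cost=100, card=100
  {C}: scan cost=400, card=400
  {F}: scan cost=150, card=150
  {E}: scan cost=80, card=80
  {AD}: card=3000; try (D,nl_idx)→6000, (A,hash)→6400, (A,nl_idx)→8000, (D,merge)→8300, (A,merge)→8500, (D,hash)→9600 …(+2); best=6000 via (D,nl_idx)
  {BD}: card=2000; try (B,hash)→2400, (D,nl_idx)→3000, (D,merge)→5900, (B,nl_idx)→6000, (B,merge)→6300, (D,hash)→9200 …(+2); best=2400 via (B,hash)
  {BC}: card=1600; try (B,hash)→2200, (C,nl_idx)→2600, (B,nl_idx)→4800, (C,merge)→4900, (B,merge)→5200, (C,hash)→7400 …(+2); best=2200 via (B,hash)
  {CF}: card=30000; try (F,hash)→3200, (C,merge)→5500, (F,merge)→5750, (C,hash)→7500, (C,nl_idx)→31500, (C,nl)→60150 …(+1); best=3200 via (F,hash)
  {EF}: card=3000; try (E,hash)→1420, (F,merge)→2070, (E,merge)→2140, (F,hash)→2560, (E,nl_idx)→4200, (F,nl)→12080 …(+1); best=1420 via (E,hash)
  {ABD}: card=12000; try (A,hash)→9800, (B,hash)→10400, (A,merge)→29400, (A,nl_idx)→32400, (B,nl_idx)→39000, (B,merge)→45800 …(+2); best=9800 via (A,hash)
  {BCD}: card=32000; try (C,hash)→11600, (D,hash)→12800, (D,merge)→26400, (C,merge)→30400, (D,nl_idx)→48600, (C,nl_idx)→52400 …(+2); best=11600 via (C,hash)
  {BCF}: card=120000; try (F,hash)→6200, (F,merge)→22750, (B,hash)→34600, (F,nl)→242200, (B,nl_idx)→333200, (B,merge)→484000 …(+1); best=6200 via (F,hash)
  {CEF}: card=600000; try (C,hash)→11620, (E,hash)→34320, (C,merge)→44420, (E,merge)→483840, (C,nl_idx)→628420, (E,nl_idx)→813200 …(+2); best=11620 via (C,hash)
  {ABCD}: card=192000; try (C,hash)→29000, (A,hash)→49000, (C,merge)→193800, (C,nl_idx)→309800, (A,nl_idx)→491600, (A,merge)→526600 …(+2); best=29000 via (C,hash)
  {BCDF}: card=2400000; try (F,hash)→46000, (D,hash)→135200, (F,merge)→524950, (D,merge)→2171200, (D,nl_idx)→3486200, (F,nl)→4811600 …(+1); best=46000 via (F,hash)
  {BCEF}: card=2400000; try (E,hash)→127320, (B,hash)→613020, (E,merge)→2166840, (E,nl_idx)→3246200, (B,nl_idx)→6611620, (E,nl)→9606200 …(+2); best=127320 via (E,hash)
  {ABCDF}: card=14400000; try (F,hash)→223400, (A,hash)→2451400, (F,merge)→3678350, (F,nl)→28829000, (A,nl_idx)→36046000, (A,merge)→55249000 …(+1); best=223400 via (F,hash)
  {BCDEF}: card=48000000; try (E,hash)→2447120, (D,hash)→2536320, (E,merge)→55246640, (D,merge)→55332320, (E,nl_idx)→64846000, (D,nl_idx)→69727320 …(+2); best=2447120 via (E,hash)
  {ABCDEF}: card=288000000; try (E,hash)→14624520, (A,hash)→50452520, (E,merge)→360224040, (E,nl_idx)→389023400, (A,nl_idx)→722447120, (E,nl)→1152223400 …(+2); best=14624520 via (E,hash)

cost=14624520; order=D,B,A,C,F,E; methods=hash,hash,hash,hash,hash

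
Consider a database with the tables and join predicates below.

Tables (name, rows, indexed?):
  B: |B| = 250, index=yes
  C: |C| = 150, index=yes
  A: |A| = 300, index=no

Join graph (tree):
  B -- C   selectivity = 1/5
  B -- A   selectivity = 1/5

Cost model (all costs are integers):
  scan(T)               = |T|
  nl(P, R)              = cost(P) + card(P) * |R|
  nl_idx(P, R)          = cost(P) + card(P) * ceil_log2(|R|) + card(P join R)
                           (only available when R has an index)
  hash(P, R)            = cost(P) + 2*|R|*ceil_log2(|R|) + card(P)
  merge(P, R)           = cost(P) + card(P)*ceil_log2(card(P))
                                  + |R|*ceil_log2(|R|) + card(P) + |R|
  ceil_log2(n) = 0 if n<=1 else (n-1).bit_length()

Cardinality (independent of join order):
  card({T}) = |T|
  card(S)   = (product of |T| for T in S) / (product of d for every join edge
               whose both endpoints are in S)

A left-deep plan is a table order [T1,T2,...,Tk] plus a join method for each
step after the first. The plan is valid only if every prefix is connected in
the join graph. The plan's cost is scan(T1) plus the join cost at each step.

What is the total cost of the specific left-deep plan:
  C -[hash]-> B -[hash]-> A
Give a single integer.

step 1: scan C: cost=150, card=150
step 2: join B via hash
    card(P join B) = 150*250/(5) = 7500
    cost = 150 + 2*250*8 + 150 = 4300
step 3: join A via hash
    card(P join A) = 7500*300/(5) = 450000
    cost = 4300 + 2*300*9 + 7500 = 17200

17200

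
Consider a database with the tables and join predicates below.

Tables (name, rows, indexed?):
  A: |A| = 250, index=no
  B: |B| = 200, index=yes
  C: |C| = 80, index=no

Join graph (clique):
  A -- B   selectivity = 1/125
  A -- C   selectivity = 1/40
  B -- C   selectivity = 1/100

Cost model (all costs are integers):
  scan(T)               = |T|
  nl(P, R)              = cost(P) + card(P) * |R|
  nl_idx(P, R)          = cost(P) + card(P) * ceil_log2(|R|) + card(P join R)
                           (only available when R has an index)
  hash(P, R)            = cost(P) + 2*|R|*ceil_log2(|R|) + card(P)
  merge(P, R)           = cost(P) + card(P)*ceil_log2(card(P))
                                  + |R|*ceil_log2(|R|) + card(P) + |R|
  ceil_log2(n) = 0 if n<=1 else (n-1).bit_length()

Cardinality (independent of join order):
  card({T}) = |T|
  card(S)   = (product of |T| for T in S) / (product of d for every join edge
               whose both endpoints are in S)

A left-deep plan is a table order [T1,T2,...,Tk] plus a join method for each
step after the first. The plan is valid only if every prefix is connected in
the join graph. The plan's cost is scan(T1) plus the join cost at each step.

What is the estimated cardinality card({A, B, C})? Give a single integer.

8

Tables in S: A(250), B(200), C(80)
Edges inside S: A-B(d=125), A-C(d=40), B-C(d=100)
numerator = 250 * 200 * 80 = 4000000
denominator = 125 * 40 * 100 = 500000
card(S) = 4000000 / 500000 = 8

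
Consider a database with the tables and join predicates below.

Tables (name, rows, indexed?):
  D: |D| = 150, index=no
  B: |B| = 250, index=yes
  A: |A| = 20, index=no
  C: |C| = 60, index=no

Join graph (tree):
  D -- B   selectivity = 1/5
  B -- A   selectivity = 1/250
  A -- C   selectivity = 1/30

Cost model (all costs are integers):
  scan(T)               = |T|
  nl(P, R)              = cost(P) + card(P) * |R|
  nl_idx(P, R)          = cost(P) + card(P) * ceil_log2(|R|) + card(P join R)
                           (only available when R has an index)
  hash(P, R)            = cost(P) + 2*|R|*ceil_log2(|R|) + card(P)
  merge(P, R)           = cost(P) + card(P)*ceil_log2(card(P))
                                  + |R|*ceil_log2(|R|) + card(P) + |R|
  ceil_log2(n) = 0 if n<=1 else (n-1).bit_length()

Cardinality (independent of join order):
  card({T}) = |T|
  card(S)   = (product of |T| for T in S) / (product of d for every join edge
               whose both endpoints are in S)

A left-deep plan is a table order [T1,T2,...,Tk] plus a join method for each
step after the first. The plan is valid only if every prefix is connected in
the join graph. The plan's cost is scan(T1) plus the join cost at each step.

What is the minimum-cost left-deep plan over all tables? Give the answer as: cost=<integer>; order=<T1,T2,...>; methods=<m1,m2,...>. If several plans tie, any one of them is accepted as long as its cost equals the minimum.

Selinger DP (subsets sized 1..n):
  {D}: scan cost=150, card=150
  {B}: scan cost=250, card=250
  {A}: scan cost=20, card=20
  {C}: scan cost=60, card=60
  {BD}: card=7500; try (D,hash)→2900, (B,merge)→3750, (D,merge)→3850, (B,hash)→4300, (B,nl_idx)→8850, (B,nl)→37650 …(+1); best=2900 via (D,hash)
  {AB}: card=20; try (B,nl_idx)→200, (A,hash)→700, (B,merge)→2390, (A,merge)→2620, (B,hash)→4040, (B,nl)→5020 …(+1); best=200 via (B,nl_idx)
  {AC}: card=40; try (A,hash)→320, (C,merge)→560, (A,merge)→600, (C,hash)→760, (C,nl)→1220, (A,nl)→1260; best=320 via (A,hash)
  {ABD}: card=600; try (D,merge)→1670, (D,hash)→2620, (D,nl)→3200, (A,hash)→10600, (A,merge)→108020, (A,nl)→152900; best=1670 via (D,merge)
  {ABC}: card=40; try (B,nl_idx)→680, (C,merge)→740, (C,hash)→940, (C,nl)→1400, (B,merge)→2850, (B,hash)→4360 …(+1); best=680 via (B,nl_idx)
  {ABCD}: card=1200; try (D,merge)→2310, (C,hash)→2990, (D,hash)→3120, (D,nl)→6680, (C,merge)→8690, (C,nl)→37670; best=2310 via (D,merge)

cost=2310; order=C,A,B,D; methods=hash,nl_idx,merge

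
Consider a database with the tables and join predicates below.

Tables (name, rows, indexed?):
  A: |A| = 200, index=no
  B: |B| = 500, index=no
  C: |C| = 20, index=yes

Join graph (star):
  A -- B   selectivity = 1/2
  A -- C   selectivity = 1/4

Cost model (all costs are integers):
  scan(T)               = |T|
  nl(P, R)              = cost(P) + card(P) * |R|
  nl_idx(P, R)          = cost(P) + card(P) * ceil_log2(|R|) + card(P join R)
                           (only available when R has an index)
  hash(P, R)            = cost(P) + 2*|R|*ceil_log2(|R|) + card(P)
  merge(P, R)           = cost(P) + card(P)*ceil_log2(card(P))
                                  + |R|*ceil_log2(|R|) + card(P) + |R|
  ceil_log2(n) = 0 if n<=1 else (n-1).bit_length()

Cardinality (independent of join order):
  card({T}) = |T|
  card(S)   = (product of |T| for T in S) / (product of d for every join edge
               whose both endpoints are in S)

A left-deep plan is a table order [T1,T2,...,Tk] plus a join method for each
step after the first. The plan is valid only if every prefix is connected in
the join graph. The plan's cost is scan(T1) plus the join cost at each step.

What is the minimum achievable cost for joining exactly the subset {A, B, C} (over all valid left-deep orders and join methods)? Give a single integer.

10600

Selinger DP over subsets of {A,B,C}:
  {A}: scan cost=200, card=200
  {B}: scan cost=500, card=500
  {C}: scan cost=20, card=20
  {AB}: card=50000; try (A,hash)→4200, (B,merge)→7000, (A,merge)→7300, (B,hash)→9400, (B,nl)→100200, (A,nl)→100500; best=4200 via (A,hash)
  {AC}: card=1000; try (C,hash)→600, (A,merge)→1940, (C,merge)→2120, (C,nl_idx)→2200, (A,hash)→3240, (A,nl)→4020 …(+1); best=600 via (C,hash)
  {ABC}: card=250000; try (B,hash)→10600, (B,merge)→16600, (C,hash)→54400, (B,nl)→500600, (C,nl_idx)→504200, (C,merge)→854320 …(+1); best=10600 via (B,hash)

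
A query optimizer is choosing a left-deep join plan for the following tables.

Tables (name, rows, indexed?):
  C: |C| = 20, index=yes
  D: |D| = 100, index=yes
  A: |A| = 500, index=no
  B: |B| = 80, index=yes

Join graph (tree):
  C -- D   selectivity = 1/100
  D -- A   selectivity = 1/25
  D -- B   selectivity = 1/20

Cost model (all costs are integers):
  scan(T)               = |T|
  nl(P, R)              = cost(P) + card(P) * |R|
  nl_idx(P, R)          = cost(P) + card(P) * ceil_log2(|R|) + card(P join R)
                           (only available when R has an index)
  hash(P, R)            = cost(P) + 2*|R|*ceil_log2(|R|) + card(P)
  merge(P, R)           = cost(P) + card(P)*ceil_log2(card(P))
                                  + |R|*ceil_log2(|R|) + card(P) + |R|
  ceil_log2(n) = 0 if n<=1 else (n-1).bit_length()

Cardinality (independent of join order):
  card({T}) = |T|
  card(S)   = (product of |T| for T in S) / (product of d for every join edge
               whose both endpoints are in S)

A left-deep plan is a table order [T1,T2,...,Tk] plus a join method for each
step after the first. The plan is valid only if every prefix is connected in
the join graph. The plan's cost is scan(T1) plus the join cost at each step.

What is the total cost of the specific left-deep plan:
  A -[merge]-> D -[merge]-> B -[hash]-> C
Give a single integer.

39140

step 1: scan A: cost=500, card=500
step 2: join D via merge
    card(P join D) = 500*100/(25) = 2000
    cost = 500 + 500*9 + 100*7 + 500 + 100 = 6300
step 3: join B via merge
    card(P join B) = 2000*80/(20) = 8000
    cost = 6300 + 2000*11 + 80*7 + 2000 + 80 = 30940
step 4: join C via hash
    card(P join C) = 8000*20/(100) = 1600
    cost = 30940 + 2*20*5 + 8000 = 39140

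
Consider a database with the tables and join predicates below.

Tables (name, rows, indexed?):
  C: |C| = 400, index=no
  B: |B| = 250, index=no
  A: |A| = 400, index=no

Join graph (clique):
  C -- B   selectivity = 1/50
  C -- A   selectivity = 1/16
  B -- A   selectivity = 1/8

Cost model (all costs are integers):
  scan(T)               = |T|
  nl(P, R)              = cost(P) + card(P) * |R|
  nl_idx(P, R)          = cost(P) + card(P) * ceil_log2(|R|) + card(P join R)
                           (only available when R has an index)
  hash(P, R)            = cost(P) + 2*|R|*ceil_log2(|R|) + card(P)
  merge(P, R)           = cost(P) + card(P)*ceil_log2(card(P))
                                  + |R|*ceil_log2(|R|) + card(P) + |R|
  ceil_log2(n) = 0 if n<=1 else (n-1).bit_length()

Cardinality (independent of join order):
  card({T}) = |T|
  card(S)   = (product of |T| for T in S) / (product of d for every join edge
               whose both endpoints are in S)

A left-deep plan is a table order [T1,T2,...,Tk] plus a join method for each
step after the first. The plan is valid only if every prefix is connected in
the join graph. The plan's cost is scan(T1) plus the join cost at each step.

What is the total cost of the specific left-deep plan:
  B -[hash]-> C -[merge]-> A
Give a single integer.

step 1: scan B: cost=250, card=250
step 2: join C via hash
    card(P join C) = 250*400/(50) = 2000
    cost = 250 + 2*400*9 + 250 = 7700
step 3: join A via merge
    card(P join A) = 2000*400/(16*8) = 6250
    cost = 7700 + 2000*11 + 400*9 + 2000 + 400 = 35700

35700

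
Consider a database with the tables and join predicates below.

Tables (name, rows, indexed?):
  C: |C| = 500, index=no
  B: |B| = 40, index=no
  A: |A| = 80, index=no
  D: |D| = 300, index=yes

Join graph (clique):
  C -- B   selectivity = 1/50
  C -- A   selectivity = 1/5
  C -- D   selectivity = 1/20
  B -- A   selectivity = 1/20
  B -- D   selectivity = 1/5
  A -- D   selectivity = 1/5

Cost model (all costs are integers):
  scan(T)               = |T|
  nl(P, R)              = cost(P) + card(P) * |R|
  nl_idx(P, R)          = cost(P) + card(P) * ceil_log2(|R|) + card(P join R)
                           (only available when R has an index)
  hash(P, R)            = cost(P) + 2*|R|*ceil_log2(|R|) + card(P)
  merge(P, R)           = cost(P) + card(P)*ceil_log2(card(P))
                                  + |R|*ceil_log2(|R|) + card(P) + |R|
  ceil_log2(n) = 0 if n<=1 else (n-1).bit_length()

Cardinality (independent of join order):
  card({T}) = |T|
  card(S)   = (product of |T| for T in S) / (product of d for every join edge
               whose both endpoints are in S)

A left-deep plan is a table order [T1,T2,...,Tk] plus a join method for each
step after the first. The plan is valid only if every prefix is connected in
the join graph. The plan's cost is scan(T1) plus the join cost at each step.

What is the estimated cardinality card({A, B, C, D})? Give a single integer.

192

Tables in S: A(80), B(40), C(500), D(300)
Edges inside S: C-B(d=50), C-A(d=5), C-D(d=20), B-A(d=20), B-D(d=5), A-D(d=5)
numerator = 80 * 40 * 500 * 300 = 480000000
denominator = 50 * 5 * 20 * 20 * 5 * 5 = 2500000
card(S) = 480000000 / 2500000 = 192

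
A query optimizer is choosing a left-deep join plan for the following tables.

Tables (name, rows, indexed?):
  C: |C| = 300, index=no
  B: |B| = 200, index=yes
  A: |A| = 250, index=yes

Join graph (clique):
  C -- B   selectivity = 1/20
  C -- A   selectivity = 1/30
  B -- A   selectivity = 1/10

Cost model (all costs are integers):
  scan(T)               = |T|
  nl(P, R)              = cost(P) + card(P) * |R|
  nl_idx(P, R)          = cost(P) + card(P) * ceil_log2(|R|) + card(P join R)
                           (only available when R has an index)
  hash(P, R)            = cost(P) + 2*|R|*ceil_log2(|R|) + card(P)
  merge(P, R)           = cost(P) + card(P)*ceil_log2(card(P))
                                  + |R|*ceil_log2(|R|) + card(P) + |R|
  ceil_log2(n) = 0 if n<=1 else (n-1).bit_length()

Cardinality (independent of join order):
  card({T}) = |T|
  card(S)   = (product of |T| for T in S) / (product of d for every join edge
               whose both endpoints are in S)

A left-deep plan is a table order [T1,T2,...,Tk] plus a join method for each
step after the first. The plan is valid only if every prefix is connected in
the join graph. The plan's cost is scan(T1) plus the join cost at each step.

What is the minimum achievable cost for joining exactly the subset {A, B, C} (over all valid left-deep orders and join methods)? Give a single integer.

Selinger DP over subsets of {A,B,C}:
  {C}: scan cost=300, card=300
  {B}: scan cost=200, card=200
  {A}: scan cost=250, card=250
  {BC}: card=3000; try (B,hash)→3800, (C,merge)→5000, (B,merge)→5100, (B,nl_idx)→5700, (C,hash)→5800, (C,nl)→60200 …(+1); best=3800 via (B,hash)
  {AC}: card=2500; try (A,hash)→4600, (A,nl_idx)→5200, (C,merge)→5500, (A,merge)→5550, (C,hash)→5900, (C,nl)→75250 …(+1); best=4600 via (A,hash)
  {AB}: card=5000; try (B,hash)→3700, (A,merge)→4250, (B,merge)→4300, (A,hash)→4400, (A,nl_idx)→6800, (B,nl_idx)→7250 …(+2); best=3700 via (B,hash)
  {ABC}: card=2500; try (B,hash)→10300, (A,hash)→10800, (C,hash)→14100, (B,nl_idx)→27100, (A,nl_idx)→30300, (B,merge)→38900 …(+5); best=10300 via (B,hash)

10300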